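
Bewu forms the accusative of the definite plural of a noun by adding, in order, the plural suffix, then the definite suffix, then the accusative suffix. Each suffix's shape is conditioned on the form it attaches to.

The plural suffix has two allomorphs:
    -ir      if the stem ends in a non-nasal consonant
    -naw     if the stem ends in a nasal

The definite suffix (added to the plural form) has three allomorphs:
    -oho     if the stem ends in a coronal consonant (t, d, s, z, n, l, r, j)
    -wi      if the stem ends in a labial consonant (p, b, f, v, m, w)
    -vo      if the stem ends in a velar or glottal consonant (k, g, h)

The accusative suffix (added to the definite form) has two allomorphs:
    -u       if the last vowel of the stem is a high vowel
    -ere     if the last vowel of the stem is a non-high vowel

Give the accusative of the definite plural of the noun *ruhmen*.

*ruhmen* — final consonant /n/ (a nasal) → -naw → *ruhmennaw*.
The plural form *ruhmennaw*: final consonant = /w/, labial → -wi → *ruhmennawwi*.
Since the last vowel of the definite form *ruhmennawwi* is /i/ (a high vowel), it takes -u, giving *ruhmennawwiu*.

ruhmennawwiu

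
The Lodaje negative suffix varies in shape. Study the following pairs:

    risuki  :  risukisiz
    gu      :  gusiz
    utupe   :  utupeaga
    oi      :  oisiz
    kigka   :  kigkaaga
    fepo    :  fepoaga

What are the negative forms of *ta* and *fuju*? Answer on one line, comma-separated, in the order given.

Looking at the last vowel of each stem: -siz when the last vowel of the stem is a high vowel (*risuki*, *gu*, *oi*); -aga when the last vowel of the stem is a non-high vowel (*utupe*, *kigka*, *fepo*).
*ta*: last vowel = /a/, a non-high vowel → -aga → *taaga*.
The last vowel of *fuju* is /u/, which is a high vowel, so the suffix is -siz, giving *fujusiz*.

taaga, fujusiz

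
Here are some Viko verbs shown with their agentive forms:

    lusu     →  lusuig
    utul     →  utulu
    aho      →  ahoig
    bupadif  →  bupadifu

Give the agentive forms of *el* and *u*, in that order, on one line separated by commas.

elu, uig

The alternation tracks the final sound of the stem — -u when the stem ends in a consonant (*utul*, *bupadif*); -ig when the stem ends in a vowel (*lusu*, *aho*).
Since the final sound of *el* is /l/ (a consonant), it takes -u, giving *elu*.
*u*: final sound = /u/, a vowel → -ig → *uig*.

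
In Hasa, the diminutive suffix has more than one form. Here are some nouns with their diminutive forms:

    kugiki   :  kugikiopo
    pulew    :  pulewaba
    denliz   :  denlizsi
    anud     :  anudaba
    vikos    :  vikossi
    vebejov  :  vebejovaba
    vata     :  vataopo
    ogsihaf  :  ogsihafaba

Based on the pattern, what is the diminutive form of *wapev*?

The alternation tracks the final sound of the stem — -si when the stem ends in a sibilant (*denliz*, *vikos*); -aba when the stem ends in a non-sibilant consonant (*pulew*, *anud*, *vebejov*, *ogsihaf*); -opo when the stem ends in a vowel (*kugiki*, *vata*).
Since the final sound of *wapev* is /v/ (a non-sibilant consonant), it takes -aba, giving *wapevaba*.

wapevaba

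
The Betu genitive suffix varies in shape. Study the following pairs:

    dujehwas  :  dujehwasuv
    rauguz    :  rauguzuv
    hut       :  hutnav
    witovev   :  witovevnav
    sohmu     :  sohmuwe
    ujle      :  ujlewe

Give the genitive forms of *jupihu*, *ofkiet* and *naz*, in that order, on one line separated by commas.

The alternation tracks the final sound of the stem — -uv when the stem ends in a sibilant (*dujehwas*, *rauguz*); -nav when the stem ends in a non-sibilant consonant (*hut*, *witovev*); -we when the stem ends in a vowel (*sohmu*, *ujle*).
*jupihu*: final sound = /u/, a vowel → -we → *jupihuwe*.
Since the final sound of *ofkiet* is /t/ (a non-sibilant consonant), it takes -nav, giving *ofkietnav*.
The final sound of *naz* is /z/, which is a sibilant, so the suffix is -uv, giving *nazuv*.

jupihuwe, ofkietnav, nazuv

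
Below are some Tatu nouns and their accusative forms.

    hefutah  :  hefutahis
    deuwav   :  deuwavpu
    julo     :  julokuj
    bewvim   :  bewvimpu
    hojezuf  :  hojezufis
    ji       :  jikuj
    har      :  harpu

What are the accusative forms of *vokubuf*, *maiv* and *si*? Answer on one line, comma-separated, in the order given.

Looking at the final sound of each stem: -is when the stem ends in a voiceless consonant (*hefutah*, *hojezuf*); -pu when the stem ends in a voiced consonant (*deuwav*, *bewvim*, *har*); -kuj when the stem ends in a vowel (*julo*, *ji*).
*vokubuf*: final sound = /f/, a voiceless consonant → -is → *vokubufis*.
*maiv* — final sound /v/ (a voiced consonant) → -pu → *maivpu*.
The final sound of *si* is /i/, which is a vowel, so the suffix is -kuj, giving *sikuj*.

vokubufis, maivpu, sikuj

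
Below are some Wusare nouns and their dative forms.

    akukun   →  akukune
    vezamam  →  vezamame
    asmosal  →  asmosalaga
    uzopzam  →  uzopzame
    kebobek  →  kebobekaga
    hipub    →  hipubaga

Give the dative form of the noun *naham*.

nahame

The suffix is conditioned by the final consonant: -e when the stem ends in a nasal (*akukun*, *vezamam*, *uzopzam*); -aga when the stem ends in a non-nasal consonant (*asmosal*, *kebobek*, *hipub*).
*naham*: final consonant = /m/, a nasal → -e → *nahame*.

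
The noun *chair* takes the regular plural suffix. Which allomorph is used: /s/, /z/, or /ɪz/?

/z/

The stem *chair* ends in a voiced non-sibilant sound.
The plural suffix surfaces as /ɪz/ after sibilants, /s/ after other voiceless consonants, and /z/ after other voiced sounds.
So the plural -s on *chair* is pronounced /z/.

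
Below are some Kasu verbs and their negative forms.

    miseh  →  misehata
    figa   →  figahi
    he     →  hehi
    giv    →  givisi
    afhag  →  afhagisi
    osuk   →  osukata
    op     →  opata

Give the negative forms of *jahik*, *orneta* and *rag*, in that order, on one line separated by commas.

jahikata, ornetahi, ragisi

The suffix is conditioned by the final sound: -ata when the stem ends in a voiceless consonant (*miseh*, *osuk*, *op*); -isi when the stem ends in a voiced consonant (*giv*, *afhag*); -hi when the stem ends in a vowel (*figa*, *he*).
*jahik* — final sound /k/ (a voiceless consonant) → -ata → *jahikata*.
The final sound of *orneta* is /a/, which is a vowel, so the suffix is -hi, giving *ornetahi*.
*rag* — final sound /g/ (a voiced consonant) → -isi → *ragisi*.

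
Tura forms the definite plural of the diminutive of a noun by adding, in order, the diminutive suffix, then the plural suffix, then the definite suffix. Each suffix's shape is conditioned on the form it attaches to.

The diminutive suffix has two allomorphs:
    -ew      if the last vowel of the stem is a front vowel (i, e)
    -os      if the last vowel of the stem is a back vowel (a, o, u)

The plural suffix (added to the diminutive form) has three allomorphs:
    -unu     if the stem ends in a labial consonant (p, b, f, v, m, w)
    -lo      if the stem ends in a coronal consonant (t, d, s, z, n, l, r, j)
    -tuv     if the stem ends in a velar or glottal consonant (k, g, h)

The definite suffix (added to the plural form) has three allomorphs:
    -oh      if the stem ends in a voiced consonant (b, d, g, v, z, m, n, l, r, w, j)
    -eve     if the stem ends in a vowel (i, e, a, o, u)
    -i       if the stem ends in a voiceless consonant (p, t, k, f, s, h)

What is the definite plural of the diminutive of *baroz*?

Since the last vowel of *baroz* is /o/ (a back vowel), it takes -os, giving *barozos*.
The final consonant of the diminutive form *barozos* is /s/, which is coronal, so the plural suffix is -lo, giving *barozoslo*.
Since the final sound of the plural form *barozoslo* is /o/ (a vowel), it takes -eve, giving *barozosloeve*.

barozosloeve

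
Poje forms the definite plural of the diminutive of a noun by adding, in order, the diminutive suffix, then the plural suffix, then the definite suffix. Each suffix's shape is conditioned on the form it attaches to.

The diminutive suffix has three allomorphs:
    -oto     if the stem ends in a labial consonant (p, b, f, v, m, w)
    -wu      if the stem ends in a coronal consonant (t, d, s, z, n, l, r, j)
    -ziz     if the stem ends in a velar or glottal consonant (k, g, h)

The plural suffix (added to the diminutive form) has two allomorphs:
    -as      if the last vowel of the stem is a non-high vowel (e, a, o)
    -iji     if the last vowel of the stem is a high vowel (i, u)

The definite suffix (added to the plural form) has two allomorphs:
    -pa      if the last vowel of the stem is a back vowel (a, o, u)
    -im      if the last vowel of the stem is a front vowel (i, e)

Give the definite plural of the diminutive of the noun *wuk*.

Since the final consonant of *wuk* is /k/ (velar/glottal), it takes -ziz, giving *wukziz*.
The diminutive form *wukziz*: last vowel = /i/, a high vowel → -iji → *wukziziji*.
The last vowel of the plural form *wukziziji* is /i/, which is a front vowel, so the definite suffix is -im, giving *wukzizijiim*.

wukzizijiim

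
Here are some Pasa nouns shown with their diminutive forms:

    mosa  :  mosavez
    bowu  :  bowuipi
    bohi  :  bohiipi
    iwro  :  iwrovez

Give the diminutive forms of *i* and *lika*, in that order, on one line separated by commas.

iipi, likavez

The suffix is conditioned by the last vowel: -ipi when the last vowel of the stem is a high vowel (*bowu*, *bohi*); -vez when the last vowel of the stem is a non-high vowel (*mosa*, *iwro*).
Since the last vowel of *i* is /i/ (a high vowel), it takes -ipi, giving *iipi*.
*lika* — last vowel /a/ (a non-high vowel) → -vez → *likavez*.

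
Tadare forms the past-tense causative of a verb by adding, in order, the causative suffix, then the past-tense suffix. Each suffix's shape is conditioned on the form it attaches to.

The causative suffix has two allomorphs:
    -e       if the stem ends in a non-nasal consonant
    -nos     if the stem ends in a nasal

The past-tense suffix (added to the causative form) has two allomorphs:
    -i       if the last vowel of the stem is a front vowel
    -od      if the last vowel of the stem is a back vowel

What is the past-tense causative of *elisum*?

*elisum* — final consonant /m/ (a nasal) → -nos → *elisumnos*.
The causative form *elisumnos*: last vowel = /o/, a back vowel → -od → *elisumnosod*.

elisumnosod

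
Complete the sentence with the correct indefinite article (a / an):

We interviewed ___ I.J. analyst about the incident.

an

The indefinite article is chosen by the initial *sound* of the following word, not its spelling.
The initialism *I.J.* is read letter by letter; the first letter, I, is pronounced /aɪ/, which begins with a vowel sound.
So the article is *an*: We interviewed an I.J. analyst about the incident.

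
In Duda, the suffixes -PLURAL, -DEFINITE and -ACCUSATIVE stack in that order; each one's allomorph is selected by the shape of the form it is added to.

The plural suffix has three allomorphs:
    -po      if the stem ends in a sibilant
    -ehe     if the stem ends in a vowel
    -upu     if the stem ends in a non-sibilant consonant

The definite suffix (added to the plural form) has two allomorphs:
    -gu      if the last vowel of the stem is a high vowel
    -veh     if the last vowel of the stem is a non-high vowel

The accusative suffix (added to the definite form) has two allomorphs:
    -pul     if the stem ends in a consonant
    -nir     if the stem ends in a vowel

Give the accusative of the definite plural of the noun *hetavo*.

hetavoehevehpul

*hetavo*: final sound = /o/, a vowel → -ehe → *hetavoehe*.
The plural form *hetavoehe*: last vowel = /e/, a non-high vowel → -veh → *hetavoeheveh*.
The final sound of the definite form *hetavoeheveh* is /h/, which is a consonant, so the accusative suffix is -pul, giving *hetavoehevehpul*.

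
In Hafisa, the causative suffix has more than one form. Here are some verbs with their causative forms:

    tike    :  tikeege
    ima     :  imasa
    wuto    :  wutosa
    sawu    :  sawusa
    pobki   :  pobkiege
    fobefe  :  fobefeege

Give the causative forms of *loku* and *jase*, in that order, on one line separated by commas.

lokusa, jaseege

Looking at the last vowel of each stem: -ege when the last vowel of the stem is a front vowel (*tike*, *pobki*, *fobefe*); -sa when the last vowel of the stem is a back vowel (*ima*, *wuto*, *sawu*).
*loku*: last vowel = /u/, a back vowel → -sa → *lokusa*.
*jase*: last vowel = /e/, a front vowel → -ege → *jaseege*.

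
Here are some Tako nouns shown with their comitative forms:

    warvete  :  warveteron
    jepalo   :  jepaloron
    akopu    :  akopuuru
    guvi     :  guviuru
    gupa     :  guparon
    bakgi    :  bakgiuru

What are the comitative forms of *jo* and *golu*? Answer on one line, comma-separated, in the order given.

The alternation tracks the last vowel of the stem — -uru when the last vowel of the stem is a high vowel (*akopu*, *guvi*, *bakgi*); -ron when the last vowel of the stem is a non-high vowel (*warvete*, *jepalo*, *gupa*).
Since the last vowel of *jo* is /o/ (a non-high vowel), it takes -ron, giving *joron*.
*golu* — last vowel /u/ (a high vowel) → -uru → *goluuru*.

joron, goluuru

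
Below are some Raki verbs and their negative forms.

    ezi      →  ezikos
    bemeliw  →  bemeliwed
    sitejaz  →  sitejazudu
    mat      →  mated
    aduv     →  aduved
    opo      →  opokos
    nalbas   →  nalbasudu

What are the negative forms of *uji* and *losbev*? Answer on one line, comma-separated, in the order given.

ujikos, losbeved

The suffix is conditioned by the final sound: -udu when the stem ends in a sibilant (*sitejaz*, *nalbas*); -ed when the stem ends in a non-sibilant consonant (*bemeliw*, *mat*, *aduv*); -kos when the stem ends in a vowel (*ezi*, *opo*).
Since the final sound of *uji* is /i/ (a vowel), it takes -kos, giving *ujikos*.
Since the final sound of *losbev* is /v/ (a non-sibilant consonant), it takes -ed, giving *losbeved*.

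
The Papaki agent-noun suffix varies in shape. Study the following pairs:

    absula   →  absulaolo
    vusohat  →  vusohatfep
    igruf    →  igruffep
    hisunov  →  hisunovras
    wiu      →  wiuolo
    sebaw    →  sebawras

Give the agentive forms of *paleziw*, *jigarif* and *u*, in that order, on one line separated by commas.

paleziwras, jigariffep, uolo

Looking at the final sound of each stem: -fep when the stem ends in a voiceless consonant (*vusohat*, *igruf*); -ras when the stem ends in a voiced consonant (*hisunov*, *sebaw*); -olo when the stem ends in a vowel (*absula*, *wiu*).
*paleziw*: final sound = /w/, a voiced consonant → -ras → *paleziwras*.
The final sound of *jigarif* is /f/, which is a voiceless consonant, so the suffix is -fep, giving *jigariffep*.
The final sound of *u* is /u/, which is a vowel, so the suffix is -olo, giving *uolo*.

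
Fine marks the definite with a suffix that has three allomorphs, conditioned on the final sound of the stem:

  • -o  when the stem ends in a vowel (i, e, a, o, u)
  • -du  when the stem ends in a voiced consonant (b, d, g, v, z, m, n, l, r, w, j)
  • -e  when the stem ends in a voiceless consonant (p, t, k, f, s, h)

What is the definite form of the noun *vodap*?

*vodap*: final sound = /p/, a voiceless consonant → -e → *vodape*.

vodape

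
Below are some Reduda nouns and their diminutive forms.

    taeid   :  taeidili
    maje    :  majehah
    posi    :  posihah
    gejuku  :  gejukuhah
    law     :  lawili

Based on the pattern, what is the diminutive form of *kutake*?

The alternation tracks the final sound of the stem — -ili when the stem ends in a consonant (*taeid*, *law*); -hah when the stem ends in a vowel (*maje*, *posi*, *gejuku*).
*kutake* — final sound /e/ (a vowel) → -hah → *kutakehah*.

kutakehah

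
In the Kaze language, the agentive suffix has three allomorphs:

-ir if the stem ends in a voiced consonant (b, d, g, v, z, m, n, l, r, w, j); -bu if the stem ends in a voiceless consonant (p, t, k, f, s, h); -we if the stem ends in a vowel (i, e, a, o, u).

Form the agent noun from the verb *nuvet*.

Since the final sound of *nuvet* is /t/ (a voiceless consonant), it takes -bu, giving *nuvetbu*.

nuvetbu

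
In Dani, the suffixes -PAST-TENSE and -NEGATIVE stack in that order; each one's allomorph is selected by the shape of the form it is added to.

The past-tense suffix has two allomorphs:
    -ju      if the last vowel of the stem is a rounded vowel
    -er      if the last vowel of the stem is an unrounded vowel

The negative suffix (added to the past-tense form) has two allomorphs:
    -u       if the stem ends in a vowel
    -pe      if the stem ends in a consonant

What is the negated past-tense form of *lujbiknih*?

lujbikniherpe

*lujbiknih*: last vowel = /i/, an unrounded vowel → -er → *lujbikniher*.
The past-tense form *lujbikniher*: final sound = /r/, a consonant → -pe → *lujbikniherpe*.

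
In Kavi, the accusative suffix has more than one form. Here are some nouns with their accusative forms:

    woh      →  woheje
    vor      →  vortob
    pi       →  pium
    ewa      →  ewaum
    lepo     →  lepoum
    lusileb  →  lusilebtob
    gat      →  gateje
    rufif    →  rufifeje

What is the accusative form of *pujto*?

The suffix is conditioned by the final sound: -eje when the stem ends in a voiceless consonant (*woh*, *gat*, *rufif*); -tob when the stem ends in a voiced consonant (*vor*, *lusileb*); -um when the stem ends in a vowel (*pi*, *ewa*, *lepo*).
*pujto* — final sound /o/ (a vowel) → -um → *pujtoum*.

pujtoum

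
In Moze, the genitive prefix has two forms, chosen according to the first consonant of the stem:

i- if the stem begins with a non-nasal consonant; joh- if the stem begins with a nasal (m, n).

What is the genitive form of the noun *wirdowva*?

iwirdowva

Since the first consonant of *wirdowva* is /w/ (non-nasal), it takes i-, giving *iwirdowva*.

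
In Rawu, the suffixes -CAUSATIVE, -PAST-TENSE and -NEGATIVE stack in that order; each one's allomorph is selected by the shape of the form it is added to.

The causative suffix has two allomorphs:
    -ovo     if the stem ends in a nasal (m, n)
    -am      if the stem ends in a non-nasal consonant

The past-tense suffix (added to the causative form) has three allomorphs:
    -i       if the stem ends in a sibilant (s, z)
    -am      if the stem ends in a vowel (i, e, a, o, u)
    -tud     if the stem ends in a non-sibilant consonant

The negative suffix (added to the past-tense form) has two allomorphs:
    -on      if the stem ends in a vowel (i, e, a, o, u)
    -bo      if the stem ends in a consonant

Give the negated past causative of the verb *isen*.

Since the final consonant of *isen* is /n/ (a nasal), it takes -ovo, giving *isenovo*.
The final sound of the causative form *isenovo* is /o/, which is a vowel, so the past-tense suffix is -am, giving *isenovoam*.
The final sound of the past-tense form *isenovoam* is /m/, which is a consonant, so the negative suffix is -bo, giving *isenovoambo*.

isenovoambo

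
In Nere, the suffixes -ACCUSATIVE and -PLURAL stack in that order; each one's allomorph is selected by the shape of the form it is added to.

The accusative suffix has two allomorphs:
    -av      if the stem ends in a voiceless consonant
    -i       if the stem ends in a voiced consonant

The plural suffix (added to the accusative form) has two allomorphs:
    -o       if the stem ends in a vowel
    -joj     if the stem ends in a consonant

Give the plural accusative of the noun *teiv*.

*teiv*: final consonant = /v/, voiced → -i → *teivi*.
Since the final sound of the accusative form *teivi* is /i/ (a vowel), it takes -o, giving *teivio*.

teivio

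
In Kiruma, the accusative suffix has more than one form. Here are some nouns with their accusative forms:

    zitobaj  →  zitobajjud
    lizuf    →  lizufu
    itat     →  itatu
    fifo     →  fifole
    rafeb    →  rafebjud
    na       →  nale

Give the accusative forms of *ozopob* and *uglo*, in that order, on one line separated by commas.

The pattern is voicing of the final sound: -u when the stem ends in a voiceless consonant (*lizuf*, *itat*); -jud when the stem ends in a voiced consonant (*zitobaj*, *rafeb*); -le when the stem ends in a vowel (*fifo*, *na*).
*ozopob*: final sound = /b/, a voiced consonant → -jud → *ozopobjud*.
*uglo* — final sound /o/ (a vowel) → -le → *uglole*.

ozopobjud, uglole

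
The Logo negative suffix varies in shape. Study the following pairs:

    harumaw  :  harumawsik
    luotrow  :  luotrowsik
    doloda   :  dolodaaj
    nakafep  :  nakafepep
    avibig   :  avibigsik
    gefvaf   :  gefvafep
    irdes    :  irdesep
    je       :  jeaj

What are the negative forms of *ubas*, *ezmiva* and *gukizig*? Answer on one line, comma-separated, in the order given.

Looking at the final sound of each stem: -ep when the stem ends in a voiceless consonant (*nakafep*, *gefvaf*, *irdes*); -sik when the stem ends in a voiced consonant (*harumaw*, *luotrow*, *avibig*); -aj when the stem ends in a vowel (*doloda*, *je*).
The final sound of *ubas* is /s/, which is a voiceless consonant, so the suffix is -ep, giving *ubasep*.
*ezmiva*: final sound = /a/, a vowel → -aj → *ezmivaaj*.
*gukizig* — final sound /g/ (a voiced consonant) → -sik → *gukizigsik*.

ubasep, ezmivaaj, gukizigsik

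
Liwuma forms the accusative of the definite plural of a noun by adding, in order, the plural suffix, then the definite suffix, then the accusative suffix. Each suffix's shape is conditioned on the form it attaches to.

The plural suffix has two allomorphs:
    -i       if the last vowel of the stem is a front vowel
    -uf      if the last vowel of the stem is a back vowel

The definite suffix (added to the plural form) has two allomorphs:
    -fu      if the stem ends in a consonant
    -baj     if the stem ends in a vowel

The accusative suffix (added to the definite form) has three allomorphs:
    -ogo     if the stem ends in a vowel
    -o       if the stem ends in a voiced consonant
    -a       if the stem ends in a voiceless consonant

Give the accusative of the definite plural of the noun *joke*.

jokeibajo

Since the last vowel of *joke* is /e/ (a front vowel), it takes -i, giving *jokei*.
Since the final sound of the plural form *jokei* is /i/ (a vowel), it takes -baj, giving *jokeibaj*.
The definite form *jokeibaj* — final sound /j/ (a voiced consonant) → -o → *jokeibajo*.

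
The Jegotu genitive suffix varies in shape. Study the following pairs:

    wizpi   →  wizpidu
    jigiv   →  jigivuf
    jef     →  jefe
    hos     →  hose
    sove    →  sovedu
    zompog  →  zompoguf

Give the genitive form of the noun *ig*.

iguf

The suffix is conditioned by the final sound: -e when the stem ends in a voiceless consonant (*jef*, *hos*); -uf when the stem ends in a voiced consonant (*jigiv*, *zompog*); -du when the stem ends in a vowel (*wizpi*, *sove*).
*ig* — final sound /g/ (a voiced consonant) → -uf → *iguf*.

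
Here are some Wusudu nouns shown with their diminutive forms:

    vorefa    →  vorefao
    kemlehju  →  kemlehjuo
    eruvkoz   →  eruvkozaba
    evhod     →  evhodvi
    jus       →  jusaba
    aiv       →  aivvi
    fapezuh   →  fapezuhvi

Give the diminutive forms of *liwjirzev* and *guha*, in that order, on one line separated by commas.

The alternation tracks the final sound of the stem — -aba when the stem ends in a sibilant (*eruvkoz*, *jus*); -vi when the stem ends in a non-sibilant consonant (*evhod*, *aiv*, *fapezuh*); -o when the stem ends in a vowel (*vorefa*, *kemlehju*).
Since the final sound of *liwjirzev* is /v/ (a non-sibilant consonant), it takes -vi, giving *liwjirzevvi*.
Since the final sound of *guha* is /a/ (a vowel), it takes -o, giving *guhao*.

liwjirzevvi, guhao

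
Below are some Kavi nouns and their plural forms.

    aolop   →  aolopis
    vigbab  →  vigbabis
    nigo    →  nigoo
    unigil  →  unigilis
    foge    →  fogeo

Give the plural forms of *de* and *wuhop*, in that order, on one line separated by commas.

deo, wuhopis

Looking at the final sound of each stem: -is when the stem ends in a consonant (*aolop*, *vigbab*, *unigil*); -o when the stem ends in a vowel (*nigo*, *foge*).
The final sound of *de* is /e/, which is a vowel, so the suffix is -o, giving *deo*.
Since the final sound of *wuhop* is /p/ (a consonant), it takes -is, giving *wuhopis*.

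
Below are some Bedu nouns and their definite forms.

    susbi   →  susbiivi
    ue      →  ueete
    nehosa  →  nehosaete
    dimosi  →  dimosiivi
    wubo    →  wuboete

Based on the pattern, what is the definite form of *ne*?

The suffix is conditioned by the last vowel: -ivi when the last vowel of the stem is a high vowel (*susbi*, *dimosi*); -ete when the last vowel of the stem is a non-high vowel (*ue*, *nehosa*, *wubo*).
Since the last vowel of *ne* is /e/ (a non-high vowel), it takes -ete, giving *neete*.

neete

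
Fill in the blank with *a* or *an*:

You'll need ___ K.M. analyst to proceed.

The indefinite article is chosen by the initial *sound* of the following word, not its spelling.
The initialism *K.M.* is read letter by letter; the first letter, K, is pronounced /keɪ/, which begins with a consonant sound.
So the article is *a*: You'll need a K.M. analyst to proceed.

a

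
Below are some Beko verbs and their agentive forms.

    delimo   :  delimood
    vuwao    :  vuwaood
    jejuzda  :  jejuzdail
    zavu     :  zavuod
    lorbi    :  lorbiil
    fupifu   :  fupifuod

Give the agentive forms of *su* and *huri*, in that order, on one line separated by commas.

suod, huriil

The suffix is conditioned by the last vowel: -od when the last vowel of the stem is a rounded vowel (*delimo*, *vuwao*, *zavu*, *fupifu*); -il when the last vowel of the stem is an unrounded vowel (*jejuzda*, *lorbi*).
*su*: last vowel = /u/, a rounded vowel → -od → *suod*.
*huri* — last vowel /i/ (an unrounded vowel) → -il → *huriil*.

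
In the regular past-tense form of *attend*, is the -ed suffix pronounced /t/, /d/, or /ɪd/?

The stem *attend* ends in /t/ or /d/.
The -ed suffix is realized as /ɪd/ after /t, d/; as /t/ after other voiceless consonants; and as /d/ after other voiced sounds.
So -ed on *attend* is pronounced /ɪd/.

/ɪd/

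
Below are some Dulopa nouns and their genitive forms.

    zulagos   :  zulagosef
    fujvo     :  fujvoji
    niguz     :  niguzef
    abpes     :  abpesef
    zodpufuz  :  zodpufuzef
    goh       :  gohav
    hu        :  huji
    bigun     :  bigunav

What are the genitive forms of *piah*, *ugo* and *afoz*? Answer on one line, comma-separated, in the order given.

piahav, ugoji, afozef

The suffix is conditioned by the final sound: -ef when the stem ends in a sibilant (*zulagos*, *niguz*, *abpes*, *zodpufuz*); -av when the stem ends in a non-sibilant consonant (*goh*, *bigun*); -ji when the stem ends in a vowel (*fujvo*, *hu*).
The final sound of *piah* is /h/, which is a non-sibilant consonant, so the suffix is -av, giving *piahav*.
The final sound of *ugo* is /o/, which is a vowel, so the suffix is -ji, giving *ugoji*.
The final sound of *afoz* is /z/, which is a sibilant, so the suffix is -ef, giving *afozef*.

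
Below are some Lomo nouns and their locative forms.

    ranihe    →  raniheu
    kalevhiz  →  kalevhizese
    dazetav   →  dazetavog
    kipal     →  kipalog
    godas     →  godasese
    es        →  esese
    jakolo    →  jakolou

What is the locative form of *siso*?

sisou

The pattern is sibilance of the final sound: -ese when the stem ends in a sibilant (*kalevhiz*, *godas*, *es*); -og when the stem ends in a non-sibilant consonant (*dazetav*, *kipal*); -u when the stem ends in a vowel (*ranihe*, *jakolo*).
The final sound of *siso* is /o/, which is a vowel, so the suffix is -u, giving *sisou*.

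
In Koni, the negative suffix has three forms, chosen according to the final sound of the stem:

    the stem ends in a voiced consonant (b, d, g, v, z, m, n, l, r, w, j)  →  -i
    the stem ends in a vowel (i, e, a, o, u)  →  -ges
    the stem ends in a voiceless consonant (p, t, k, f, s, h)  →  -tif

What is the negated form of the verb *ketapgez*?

ketapgezi

The final sound of *ketapgez* is /z/, which is a voiced consonant, so the suffix is -i, giving *ketapgezi*.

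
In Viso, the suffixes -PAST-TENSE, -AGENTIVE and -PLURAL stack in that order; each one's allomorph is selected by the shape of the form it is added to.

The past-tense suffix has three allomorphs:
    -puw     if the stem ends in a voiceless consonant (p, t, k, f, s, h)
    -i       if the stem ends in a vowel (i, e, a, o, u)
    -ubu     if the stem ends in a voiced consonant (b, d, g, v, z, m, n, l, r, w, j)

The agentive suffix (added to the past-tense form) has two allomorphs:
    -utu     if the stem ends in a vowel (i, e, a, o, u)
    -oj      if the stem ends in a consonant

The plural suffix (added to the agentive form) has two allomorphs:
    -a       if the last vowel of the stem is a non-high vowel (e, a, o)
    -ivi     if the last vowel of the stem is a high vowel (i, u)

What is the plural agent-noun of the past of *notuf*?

notufpuwoja

The final sound of *notuf* is /f/, which is a voiceless consonant, so the past-tense suffix is -puw, giving *notufpuw*.
Since the final sound of the past-tense form *notufpuw* is /w/ (a consonant), it takes -oj, giving *notufpuwoj*.
The agentive form *notufpuwoj*: last vowel = /o/, a non-high vowel → -a → *notufpuwoja*.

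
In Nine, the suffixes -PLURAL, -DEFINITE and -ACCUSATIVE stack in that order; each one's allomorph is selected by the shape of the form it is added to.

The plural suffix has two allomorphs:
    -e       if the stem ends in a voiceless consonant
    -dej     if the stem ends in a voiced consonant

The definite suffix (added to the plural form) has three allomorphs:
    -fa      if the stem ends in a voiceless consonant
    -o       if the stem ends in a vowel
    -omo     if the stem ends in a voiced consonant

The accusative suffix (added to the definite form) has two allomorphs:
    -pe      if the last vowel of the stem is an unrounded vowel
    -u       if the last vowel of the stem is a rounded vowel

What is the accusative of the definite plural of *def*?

*def*: final consonant = /f/, voiceless → -e → *defe*.
Since the final sound of the plural form *defe* is /e/ (a vowel), it takes -o, giving *defeo*.
Since the last vowel of the definite form *defeo* is /o/ (a rounded vowel), it takes -u, giving *defeou*.

defeou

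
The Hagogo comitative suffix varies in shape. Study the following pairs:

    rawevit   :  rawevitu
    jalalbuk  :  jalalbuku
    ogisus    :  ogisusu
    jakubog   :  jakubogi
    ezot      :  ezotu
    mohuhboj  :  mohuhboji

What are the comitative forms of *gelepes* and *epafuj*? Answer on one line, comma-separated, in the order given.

Looking at the final consonant of each stem: -u when the stem ends in a voiceless consonant (*rawevit*, *jalalbuk*, *ogisus*, *ezot*); -i when the stem ends in a voiced consonant (*jakubog*, *mohuhboj*).
*gelepes* — final consonant /s/ (voiceless) → -u → *gelepesu*.
Since the final consonant of *epafuj* is /j/ (voiced), it takes -i, giving *epafuji*.

gelepesu, epafuji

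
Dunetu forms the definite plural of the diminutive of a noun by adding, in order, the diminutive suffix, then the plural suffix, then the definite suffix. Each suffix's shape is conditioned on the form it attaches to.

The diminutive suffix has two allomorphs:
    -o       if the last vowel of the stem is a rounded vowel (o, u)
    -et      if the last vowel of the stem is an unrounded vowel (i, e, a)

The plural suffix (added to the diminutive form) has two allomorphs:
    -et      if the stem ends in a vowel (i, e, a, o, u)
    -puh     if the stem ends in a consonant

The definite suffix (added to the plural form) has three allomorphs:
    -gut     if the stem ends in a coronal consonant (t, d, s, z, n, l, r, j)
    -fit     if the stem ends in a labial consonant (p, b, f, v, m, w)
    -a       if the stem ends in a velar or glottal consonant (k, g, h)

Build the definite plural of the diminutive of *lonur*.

lonuroetgut

*lonur* — last vowel /u/ (a rounded vowel) → -o → *lonuro*.
The diminutive form *lonuro* — final sound /o/ (a vowel) → -et → *lonuroet*.
The final consonant of the plural form *lonuroet* is /t/, which is coronal, so the definite suffix is -gut, giving *lonuroetgut*.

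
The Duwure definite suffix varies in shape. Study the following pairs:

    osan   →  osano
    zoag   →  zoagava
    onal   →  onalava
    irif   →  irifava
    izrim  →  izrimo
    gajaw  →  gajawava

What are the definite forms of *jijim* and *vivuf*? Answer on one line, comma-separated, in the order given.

jijimo, vivufava

Looking at the final consonant of each stem: -o when the stem ends in a nasal (*osan*, *izrim*); -ava when the stem ends in a non-nasal consonant (*zoag*, *onal*, *irif*, *gajaw*).
The final consonant of *jijim* is /m/, which is a nasal, so the suffix is -o, giving *jijimo*.
*vivuf*: final consonant = /f/, non-nasal → -ava → *vivufava*.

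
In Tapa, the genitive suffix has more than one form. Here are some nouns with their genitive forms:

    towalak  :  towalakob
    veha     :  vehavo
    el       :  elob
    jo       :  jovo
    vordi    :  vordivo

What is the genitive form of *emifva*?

emifvavo

The suffix is conditioned by the final sound: -ob when the stem ends in a consonant (*towalak*, *el*); -vo when the stem ends in a vowel (*veha*, *jo*, *vordi*).
*emifva* — final sound /a/ (a vowel) → -vo → *emifvavo*.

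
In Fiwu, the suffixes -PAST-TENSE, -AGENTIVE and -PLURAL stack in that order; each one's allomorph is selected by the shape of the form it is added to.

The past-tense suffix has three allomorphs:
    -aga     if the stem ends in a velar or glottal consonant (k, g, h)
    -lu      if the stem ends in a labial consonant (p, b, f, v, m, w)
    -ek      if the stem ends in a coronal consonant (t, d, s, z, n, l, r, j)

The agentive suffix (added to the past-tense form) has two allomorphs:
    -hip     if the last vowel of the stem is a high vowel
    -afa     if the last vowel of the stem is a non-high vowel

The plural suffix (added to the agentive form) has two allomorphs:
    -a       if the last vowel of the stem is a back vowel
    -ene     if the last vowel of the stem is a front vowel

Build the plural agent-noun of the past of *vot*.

votekafaa

*vot* — final consonant /t/ (coronal) → -ek → *votek*.
The last vowel of the past-tense form *votek* is /e/, which is a non-high vowel, so the agentive suffix is -afa, giving *votekafa*.
Since the last vowel of the agentive form *votekafa* is /a/ (a back vowel), it takes -a, giving *votekafaa*.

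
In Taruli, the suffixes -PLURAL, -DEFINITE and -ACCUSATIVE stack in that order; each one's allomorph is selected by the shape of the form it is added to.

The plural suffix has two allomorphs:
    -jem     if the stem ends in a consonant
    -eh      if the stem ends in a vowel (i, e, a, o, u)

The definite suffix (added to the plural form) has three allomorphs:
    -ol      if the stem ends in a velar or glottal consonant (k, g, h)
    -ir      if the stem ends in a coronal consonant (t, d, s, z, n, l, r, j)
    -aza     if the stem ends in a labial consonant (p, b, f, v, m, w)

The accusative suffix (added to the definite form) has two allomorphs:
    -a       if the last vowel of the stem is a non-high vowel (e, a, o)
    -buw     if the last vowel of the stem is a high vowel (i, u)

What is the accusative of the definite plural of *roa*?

The final sound of *roa* is /a/, which is a vowel, so the plural suffix is -eh, giving *roaeh*.
Since the final consonant of the plural form *roaeh* is /h/ (velar/glottal), it takes -ol, giving *roaehol*.
Since the last vowel of the definite form *roaehol* is /o/ (a non-high vowel), it takes -a, giving *roaehola*.

roaehola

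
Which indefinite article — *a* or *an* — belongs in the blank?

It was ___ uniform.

a

The indefinite article is chosen by the initial *sound* of the following word, not its spelling.
*uniform* begins with the sound /juː/ (u pronounced /juː/) — a consonant sound.
So the article is *a*: It was a uniform.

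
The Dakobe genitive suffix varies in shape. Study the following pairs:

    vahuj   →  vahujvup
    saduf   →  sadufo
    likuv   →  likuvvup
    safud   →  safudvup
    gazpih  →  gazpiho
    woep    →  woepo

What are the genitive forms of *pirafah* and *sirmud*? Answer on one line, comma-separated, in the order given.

The alternation tracks the final consonant of the stem — -o when the stem ends in a voiceless consonant (*saduf*, *gazpih*, *woep*); -vup when the stem ends in a voiced consonant (*vahuj*, *likuv*, *safud*).
*pirafah* — final consonant /h/ (voiceless) → -o → *pirafaho*.
The final consonant of *sirmud* is /d/, which is voiced, so the suffix is -vup, giving *sirmudvup*.

pirafaho, sirmudvup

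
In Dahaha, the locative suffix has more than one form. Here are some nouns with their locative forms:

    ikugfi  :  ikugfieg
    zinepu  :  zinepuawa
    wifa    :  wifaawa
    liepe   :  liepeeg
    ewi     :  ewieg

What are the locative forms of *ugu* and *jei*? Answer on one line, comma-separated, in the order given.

uguawa, jeieg

The suffix is conditioned by the last vowel: -eg when the last vowel of the stem is a front vowel (*ikugfi*, *liepe*, *ewi*); -awa when the last vowel of the stem is a back vowel (*zinepu*, *wifa*).
*ugu*: last vowel = /u/, a back vowel → -awa → *uguawa*.
*jei* — last vowel /i/ (a front vowel) → -eg → *jeieg*.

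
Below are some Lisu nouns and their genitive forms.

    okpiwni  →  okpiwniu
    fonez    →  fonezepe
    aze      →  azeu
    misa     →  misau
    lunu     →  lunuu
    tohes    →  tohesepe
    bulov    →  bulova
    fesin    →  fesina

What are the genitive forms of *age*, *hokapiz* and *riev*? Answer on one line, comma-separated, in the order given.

ageu, hokapizepe, rieva

The alternation tracks the final sound of the stem — -epe when the stem ends in a sibilant (*fonez*, *tohes*); -a when the stem ends in a non-sibilant consonant (*bulov*, *fesin*); -u when the stem ends in a vowel (*okpiwni*, *aze*, *misa*, *lunu*).
Since the final sound of *age* is /e/ (a vowel), it takes -u, giving *ageu*.
*hokapiz*: final sound = /z/, a sibilant → -epe → *hokapizepe*.
*riev*: final sound = /v/, a non-sibilant consonant → -a → *rieva*.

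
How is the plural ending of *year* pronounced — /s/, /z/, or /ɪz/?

/z/

The stem *year* ends in a voiced non-sibilant sound.
The plural suffix surfaces as /ɪz/ after sibilants, /s/ after other voiceless consonants, and /z/ after other voiced sounds.
So the plural -s on *year* is pronounced /z/.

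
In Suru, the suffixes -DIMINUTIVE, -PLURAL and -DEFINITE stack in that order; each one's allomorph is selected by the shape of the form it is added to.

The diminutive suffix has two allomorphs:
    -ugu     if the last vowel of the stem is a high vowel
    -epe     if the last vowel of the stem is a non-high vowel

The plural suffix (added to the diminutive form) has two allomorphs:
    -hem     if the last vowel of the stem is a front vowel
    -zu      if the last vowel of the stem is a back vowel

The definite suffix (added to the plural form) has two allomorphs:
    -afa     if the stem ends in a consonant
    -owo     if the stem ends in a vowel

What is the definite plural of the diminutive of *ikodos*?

ikodosepehemafa

*ikodos* — last vowel /o/ (a non-high vowel) → -epe → *ikodosepe*.
The last vowel of the diminutive form *ikodosepe* is /e/, which is a front vowel, so the plural suffix is -hem, giving *ikodosepehem*.
The final sound of the plural form *ikodosepehem* is /m/, which is a consonant, so the definite suffix is -afa, giving *ikodosepehemafa*.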